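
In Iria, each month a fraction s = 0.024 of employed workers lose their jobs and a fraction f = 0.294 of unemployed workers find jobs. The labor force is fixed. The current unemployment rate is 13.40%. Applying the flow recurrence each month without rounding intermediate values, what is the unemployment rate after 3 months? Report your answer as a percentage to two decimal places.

With a fixed labor force, u_{t+1} = u_t + s·(1−u_t) − f·u_t = u_t·(1−s−f) + s.
Here 1−s−f = 0.682 and s = 0.024.
u_1 = 0.134000 × 0.682 + 0.024 = 0.115388.
u_2 = 0.115388 × 0.682 + 0.024 = 0.102695.
u_3 = 0.102695 × 0.682 + 0.024 = 0.094038.

Unemployment rate after three months ≈ 9.40%.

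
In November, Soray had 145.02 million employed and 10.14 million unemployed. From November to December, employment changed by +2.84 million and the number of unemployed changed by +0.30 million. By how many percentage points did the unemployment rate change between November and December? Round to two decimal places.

The unemployment rate changed by +0.06 percentage points.

November: labor force = 145.02 + 10.14 = 155.16; u = 10.14/155.16 = 6.54%.
December: labor force = 147.86 + 10.44 = 158.30; u = 10.44/158.30 = 6.60%.
Change = 6.60% − 6.54% = +0.06 pp.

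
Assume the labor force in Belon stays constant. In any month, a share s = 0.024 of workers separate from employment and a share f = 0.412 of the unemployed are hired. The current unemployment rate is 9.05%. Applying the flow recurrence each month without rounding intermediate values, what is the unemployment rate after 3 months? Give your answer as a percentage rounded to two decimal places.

Unemployment rate after three months ≈ 6.14%.

With a fixed labor force, u_{t+1} = u_t + s·(1−u_t) − f·u_t = u_t·(1−s−f) + s.
Here 1−s−f = 0.564 and s = 0.024.
u_1 = 0.090500 × 0.564 + 0.024 = 0.075042.
u_2 = 0.075042 × 0.564 + 0.024 = 0.066324.
u_3 = 0.066324 × 0.564 + 0.024 = 0.061407.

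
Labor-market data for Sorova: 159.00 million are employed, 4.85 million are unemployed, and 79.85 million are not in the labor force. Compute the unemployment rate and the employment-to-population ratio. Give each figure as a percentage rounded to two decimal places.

Unemployment rate ≈ 2.96%; employment-population ratio ≈ 65.24%.

Labor force = employed + unemployed = 159.00 + 4.85 = 163.85 million.
Working-age population = 163.85 + 79.85 = 243.70 million.
Unemployment rate = 4.85 / 163.85 = 2.96%.
Employment-population ratio = 159.00 / 243.70 = 65.24%.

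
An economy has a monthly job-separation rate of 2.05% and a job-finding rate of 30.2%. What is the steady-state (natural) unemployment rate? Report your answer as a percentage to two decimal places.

Steady-state unemployment rate ≈ 6.36%.

At steady state the flows balance: s·E = f·U, so U/(E+U) = s/(s+f).
u* = 2.05 / (2.05 + 30.2) = 2.05 / 32.25 = 6.36%.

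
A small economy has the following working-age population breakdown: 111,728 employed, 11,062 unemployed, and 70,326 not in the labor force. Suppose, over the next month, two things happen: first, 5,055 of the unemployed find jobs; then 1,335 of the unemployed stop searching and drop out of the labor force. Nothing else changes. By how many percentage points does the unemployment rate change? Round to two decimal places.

The unemployment rate changes by −5.16 percentage points.

Initially, labor force = 111,728 + 11,062 = 122,790, so u = 11,062/122,790 = 9.01%.
After the first change, unemployed falls and employed rises by 5,055; labor force unchanged → E = 116,783, U = 6,007, labor force = 122,790.
After the second change, unemployed and labor force both fall by 1,335 → E = 116,783, U = 4,672, labor force = 121,455.
New unemployment rate = 4,672 / 121,455 = 3.85%.
Change = 3.85% − 9.01% = −5.16 percentage points.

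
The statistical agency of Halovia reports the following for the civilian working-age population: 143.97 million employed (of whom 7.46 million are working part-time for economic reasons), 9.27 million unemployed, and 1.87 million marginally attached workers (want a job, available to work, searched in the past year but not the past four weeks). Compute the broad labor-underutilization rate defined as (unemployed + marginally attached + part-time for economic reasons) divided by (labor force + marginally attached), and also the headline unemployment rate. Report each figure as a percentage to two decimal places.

Broad underutilization rate ≈ 11.99%; headline unemployment rate ≈ 6.05%.

Labor force = 143.97 + 9.27 = 153.24 million.
Numerator = 9.27 + 1.87 + 7.46 = 18.60 million.
Denominator = 153.24 + 1.87 = 155.11 million.
Broad rate = 18.60 / 155.11 = 11.99%.
Headline unemployment rate = 9.27 / 153.24 = 6.05%.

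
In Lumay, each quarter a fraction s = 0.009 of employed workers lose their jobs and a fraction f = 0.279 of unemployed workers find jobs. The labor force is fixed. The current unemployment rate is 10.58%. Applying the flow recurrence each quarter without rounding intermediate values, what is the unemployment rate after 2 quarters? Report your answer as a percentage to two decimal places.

With a fixed labor force, u_{t+1} = u_t + s·(1−u_t) − f·u_t = u_t·(1−s−f) + s.
Here 1−s−f = 0.712 and s = 0.009.
u_1 = 0.105800 × 0.712 + 0.009 = 0.084330.
u_2 = 0.084330 × 0.712 + 0.009 = 0.069043.

Unemployment rate after two quarters ≈ 6.90%.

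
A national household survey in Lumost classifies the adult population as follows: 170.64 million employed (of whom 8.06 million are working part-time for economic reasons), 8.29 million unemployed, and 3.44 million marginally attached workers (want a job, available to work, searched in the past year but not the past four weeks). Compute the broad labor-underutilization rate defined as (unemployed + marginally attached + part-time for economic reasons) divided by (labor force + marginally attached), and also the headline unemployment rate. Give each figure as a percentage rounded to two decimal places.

Broad underutilization rate ≈ 10.85%; headline unemployment rate ≈ 4.63%.

Labor force = 170.64 + 8.29 = 178.93 million.
Numerator = 8.29 + 3.44 + 8.06 = 19.79 million.
Denominator = 178.93 + 3.44 = 182.37 million.
Broad rate = 19.79 / 182.37 = 10.85%.
Headline unemployment rate = 8.29 / 178.93 = 4.63%.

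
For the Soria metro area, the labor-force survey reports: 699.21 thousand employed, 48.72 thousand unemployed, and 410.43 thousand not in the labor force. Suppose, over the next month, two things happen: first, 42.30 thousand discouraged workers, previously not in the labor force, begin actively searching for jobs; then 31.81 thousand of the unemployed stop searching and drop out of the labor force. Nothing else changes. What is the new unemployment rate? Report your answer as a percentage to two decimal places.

New unemployment rate ≈ 7.81%.

Initially, labor force = 699.21 + 48.72 = 747.93 thousand, so u = 48.72/747.93 = 6.51%.
After the first change, unemployed and labor force both rise by 42.30 → E = 699.21, U = 91.02, labor force = 790.23 thousand.
After the second change, unemployed and labor force both fall by 31.81 → E = 699.21, U = 59.21, labor force = 758.42 thousand.
New unemployment rate = 59.21 / 758.42 = 7.81%.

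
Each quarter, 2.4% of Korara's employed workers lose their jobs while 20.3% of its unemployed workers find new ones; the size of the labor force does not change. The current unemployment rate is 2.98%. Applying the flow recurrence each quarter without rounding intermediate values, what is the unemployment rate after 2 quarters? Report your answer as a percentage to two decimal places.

Unemployment rate after two quarters ≈ 6.04%.

With a fixed labor force, u_{t+1} = u_t + s·(1−u_t) − f·u_t = u_t·(1−s−f) + s.
Here 1−s−f = 0.773 and s = 0.024.
u_1 = 0.029800 × 0.773 + 0.024 = 0.047035.
u_2 = 0.047035 × 0.773 + 0.024 = 0.060358.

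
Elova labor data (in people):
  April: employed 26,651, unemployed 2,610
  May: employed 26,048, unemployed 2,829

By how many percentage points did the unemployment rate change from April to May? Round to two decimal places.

The unemployment rate changed by +0.88 percentage points.

April: labor force = 26,651 + 2,610 = 29,261; u = 2,610/29,261 = 8.92%.
May: labor force = 26,048 + 2,829 = 28,877; u = 2,829/28,877 = 9.80%.
Change = 9.80% − 8.92% = +0.88 pp.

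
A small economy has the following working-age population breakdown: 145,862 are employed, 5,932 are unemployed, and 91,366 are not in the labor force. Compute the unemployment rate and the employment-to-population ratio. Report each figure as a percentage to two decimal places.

Labor force = employed + unemployed = 145,862 + 5,932 = 151,794.
Working-age population = 151,794 + 91,366 = 243,160.
Unemployment rate = 5,932 / 151,794 = 3.91%.
Employment-population ratio = 145,862 / 243,160 = 59.99%.

Unemployment rate ≈ 3.91%; employment-population ratio ≈ 59.99%.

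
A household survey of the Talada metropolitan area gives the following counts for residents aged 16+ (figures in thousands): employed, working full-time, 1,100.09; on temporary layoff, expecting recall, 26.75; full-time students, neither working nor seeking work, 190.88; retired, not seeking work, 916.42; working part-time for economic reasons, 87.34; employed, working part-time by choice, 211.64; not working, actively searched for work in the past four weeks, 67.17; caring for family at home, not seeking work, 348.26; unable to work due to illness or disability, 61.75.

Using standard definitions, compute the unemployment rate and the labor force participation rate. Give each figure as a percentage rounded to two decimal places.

Unemployment rate ≈ 6.29%; labor force participation rate ≈ 49.60%.

Employed = 1,100.09 + 87.34 + 211.64 = 1,399.07 thousand (anyone who worked, including part-time for economic reasons, counts as employed).
Unemployed = 26.75 + 67.17 = 93.92 thousand (jobless and actively searching, or on temporary layoff).
Labor force = 1,399.07 + 93.92 = 1,492.99 thousand.
Not in labor force = 190.88 + 916.42 + 348.26 + 61.75 = 1,517.31 thousand (those not working and not actively searching are outside the labor force).
Civilian working-age population = 1,492.99 + 1,517.31 = 3,010.30 thousand.
Unemployment rate = 93.92 / 1,492.99 = 6.29%.
Labor force participation rate = 1,492.99 / 3,010.30 = 49.60%.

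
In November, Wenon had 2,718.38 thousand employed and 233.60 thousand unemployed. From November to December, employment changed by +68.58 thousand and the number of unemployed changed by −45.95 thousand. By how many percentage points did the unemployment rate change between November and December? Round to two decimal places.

November: labor force = 2,718.38 + 233.60 = 2,951.98; u = 233.60/2,951.98 = 7.91%.
December: labor force = 2,786.96 + 187.65 = 2,974.61; u = 187.65/2,974.61 = 6.31%.
Change = 6.31% − 7.91% = −1.60 pp.

The unemployment rate changed by −1.60 percentage points.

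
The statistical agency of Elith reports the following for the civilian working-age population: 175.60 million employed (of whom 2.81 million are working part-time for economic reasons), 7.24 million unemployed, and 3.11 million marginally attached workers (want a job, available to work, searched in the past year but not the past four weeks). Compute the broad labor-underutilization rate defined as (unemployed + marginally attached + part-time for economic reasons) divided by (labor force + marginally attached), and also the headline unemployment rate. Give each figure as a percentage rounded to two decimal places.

Broad underutilization rate ≈ 7.08%; headline unemployment rate ≈ 3.96%.

Labor force = 175.60 + 7.24 = 182.84 million.
Numerator = 7.24 + 3.11 + 2.81 = 13.16 million.
Denominator = 182.84 + 3.11 = 185.95 million.
Broad rate = 13.16 / 185.95 = 7.08%.
Headline unemployment rate = 7.24 / 182.84 = 3.96%.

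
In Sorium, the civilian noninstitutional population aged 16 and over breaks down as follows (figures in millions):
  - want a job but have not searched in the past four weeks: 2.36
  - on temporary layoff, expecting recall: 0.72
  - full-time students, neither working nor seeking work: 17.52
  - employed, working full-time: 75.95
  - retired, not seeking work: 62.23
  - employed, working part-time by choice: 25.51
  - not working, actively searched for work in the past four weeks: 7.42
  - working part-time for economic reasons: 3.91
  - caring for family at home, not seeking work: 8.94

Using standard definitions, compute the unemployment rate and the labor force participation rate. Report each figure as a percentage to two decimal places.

Unemployment rate ≈ 7.17%; labor force participation rate ≈ 55.49%.

Employed = 75.95 + 25.51 + 3.91 = 105.37 million (anyone who worked, including part-time for economic reasons, counts as employed).
Unemployed = 0.72 + 7.42 = 8.14 million (jobless and actively searching, or on temporary layoff).
Labor force = 105.37 + 8.14 = 113.51 million.
Not in labor force = 2.36 + 17.52 + 62.23 + 8.94 = 91.05 million (those not working and not actively searching are outside the labor force — including those who want a job but have given up searching).
Civilian working-age population = 113.51 + 91.05 = 204.56 million.
Unemployment rate = 8.14 / 113.51 = 7.17%.
Labor force participation rate = 113.51 / 204.56 = 55.49%.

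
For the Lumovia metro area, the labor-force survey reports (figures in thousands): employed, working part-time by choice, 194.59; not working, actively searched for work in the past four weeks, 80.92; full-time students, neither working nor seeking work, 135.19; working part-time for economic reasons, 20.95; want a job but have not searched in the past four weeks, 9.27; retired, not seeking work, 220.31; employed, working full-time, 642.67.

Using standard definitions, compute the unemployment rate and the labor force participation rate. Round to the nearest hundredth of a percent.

Unemployment rate ≈ 8.62%; labor force participation rate ≈ 72.02%.

Employed = 194.59 + 20.95 + 642.67 = 858.21 thousand (anyone who worked, including part-time for economic reasons, counts as employed).
Unemployed = 80.92 thousand.
Labor force = 858.21 + 80.92 = 939.13 thousand.
Not in labor force = 135.19 + 9.27 + 220.31 = 364.77 thousand (those not working and not actively searching are outside the labor force — including those who want a job but have given up searching).
Civilian working-age population = 939.13 + 364.77 = 1,303.90 thousand.
Unemployment rate = 80.92 / 939.13 = 8.62%.
Labor force participation rate = 939.13 / 1,303.90 = 72.02%.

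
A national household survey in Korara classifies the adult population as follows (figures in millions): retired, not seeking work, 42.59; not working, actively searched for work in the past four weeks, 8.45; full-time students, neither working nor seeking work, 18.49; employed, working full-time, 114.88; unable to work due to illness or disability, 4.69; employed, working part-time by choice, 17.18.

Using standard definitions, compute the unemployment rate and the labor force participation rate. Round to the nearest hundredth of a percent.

Unemployment rate ≈ 6.01%; labor force participation rate ≈ 68.12%.

Employed = 114.88 + 17.18 = 132.06 million.
Unemployed = 8.45 million.
Labor force = 132.06 + 8.45 = 140.51 million.
Not in labor force = 42.59 + 18.49 + 4.69 = 65.77 million (those not working and not actively searching are outside the labor force).
Civilian working-age population = 140.51 + 65.77 = 206.28 million.
Unemployment rate = 8.45 / 140.51 = 6.01%.
Labor force participation rate = 140.51 / 206.28 = 68.12%.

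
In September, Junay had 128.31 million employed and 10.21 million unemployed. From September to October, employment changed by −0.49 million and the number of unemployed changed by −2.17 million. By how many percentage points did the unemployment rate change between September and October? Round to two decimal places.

The unemployment rate changed by −1.45 percentage points.

September: labor force = 128.31 + 10.21 = 138.52; u = 10.21/138.52 = 7.37%.
October: labor force = 127.82 + 8.04 = 135.86; u = 8.04/135.86 = 5.92%.
Change = 5.92% − 7.37% = −1.45 pp.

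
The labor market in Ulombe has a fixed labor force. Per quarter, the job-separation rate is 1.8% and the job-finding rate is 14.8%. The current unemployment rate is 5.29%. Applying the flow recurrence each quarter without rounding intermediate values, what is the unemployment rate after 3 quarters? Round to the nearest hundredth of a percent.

Unemployment rate after three quarters ≈ 7.62%.

With a fixed labor force, u_{t+1} = u_t + s·(1−u_t) − f·u_t = u_t·(1−s−f) + s.
Here 1−s−f = 0.834 and s = 0.018.
u_1 = 0.052900 × 0.834 + 0.018 = 0.062119.
u_2 = 0.062119 × 0.834 + 0.018 = 0.069807.
u_3 = 0.069807 × 0.834 + 0.018 = 0.076219.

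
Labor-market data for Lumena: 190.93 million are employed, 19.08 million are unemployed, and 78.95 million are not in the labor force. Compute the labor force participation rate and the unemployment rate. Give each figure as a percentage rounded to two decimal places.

Labor force participation rate ≈ 72.68%; unemployment rate ≈ 9.09%.

Labor force = employed + unemployed = 190.93 + 19.08 = 210.01 million.
Working-age population = 210.01 + 78.95 = 288.96 million.
Unemployment rate = 19.08 / 210.01 = 9.09%.
Labor force participation rate = 210.01 / 288.96 = 72.68%.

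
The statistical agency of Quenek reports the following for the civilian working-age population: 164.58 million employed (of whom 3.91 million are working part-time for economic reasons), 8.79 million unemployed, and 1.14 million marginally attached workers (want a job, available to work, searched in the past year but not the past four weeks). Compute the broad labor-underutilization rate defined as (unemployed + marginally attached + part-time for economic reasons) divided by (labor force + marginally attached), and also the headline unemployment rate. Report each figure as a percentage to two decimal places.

Labor force = 164.58 + 8.79 = 173.37 million.
Numerator = 8.79 + 1.14 + 3.91 = 13.84 million.
Denominator = 173.37 + 1.14 = 174.51 million.
Broad rate = 13.84 / 174.51 = 7.93%.
Headline unemployment rate = 8.79 / 173.37 = 5.07%.

Broad underutilization rate ≈ 7.93%; headline unemployment rate ≈ 5.07%.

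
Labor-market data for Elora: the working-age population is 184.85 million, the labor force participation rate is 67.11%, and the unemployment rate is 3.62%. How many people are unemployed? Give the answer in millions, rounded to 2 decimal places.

About 4.49 million are unemployed.

Labor force = 0.6711 × 184.85 = 124.05 million.
Unemployed = 0.0362 × 124.05 ≈ 4.49 million.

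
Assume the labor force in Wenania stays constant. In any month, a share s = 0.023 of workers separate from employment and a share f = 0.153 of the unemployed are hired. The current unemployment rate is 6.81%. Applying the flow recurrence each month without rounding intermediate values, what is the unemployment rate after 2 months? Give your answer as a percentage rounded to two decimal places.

Unemployment rate after two months ≈ 8.82%.

With a fixed labor force, u_{t+1} = u_t + s·(1−u_t) − f·u_t = u_t·(1−s−f) + s.
Here 1−s−f = 0.824 and s = 0.023.
u_1 = 0.068100 × 0.824 + 0.023 = 0.079114.
u_2 = 0.079114 × 0.824 + 0.023 = 0.088190.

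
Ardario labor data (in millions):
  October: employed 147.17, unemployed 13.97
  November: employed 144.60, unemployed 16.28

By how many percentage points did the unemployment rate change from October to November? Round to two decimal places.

The unemployment rate changed by +1.45 percentage points.

October: labor force = 147.17 + 13.97 = 161.14; u = 13.97/161.14 = 8.67%.
November: labor force = 144.60 + 16.28 = 160.88; u = 16.28/160.88 = 10.12%.
Change = 10.12% − 8.67% = +1.45 pp.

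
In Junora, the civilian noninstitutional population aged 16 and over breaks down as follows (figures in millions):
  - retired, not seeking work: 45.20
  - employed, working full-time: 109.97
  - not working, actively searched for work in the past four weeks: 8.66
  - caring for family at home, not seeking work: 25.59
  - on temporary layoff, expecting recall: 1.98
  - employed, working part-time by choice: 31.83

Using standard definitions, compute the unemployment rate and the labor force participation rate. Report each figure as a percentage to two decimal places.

Unemployment rate ≈ 6.98%; labor force participation rate ≈ 68.29%.

Employed = 109.97 + 31.83 = 141.80 million.
Unemployed = 8.66 + 1.98 = 10.64 million (jobless and actively searching, or on temporary layoff).
Labor force = 141.80 + 10.64 = 152.44 million.
Not in labor force = 45.20 + 25.59 = 70.79 million (those not working and not actively searching are outside the labor force).
Civilian working-age population = 152.44 + 70.79 = 223.23 million.
Unemployment rate = 10.64 / 152.44 = 6.98%.
Labor force participation rate = 152.44 / 223.23 = 68.29%.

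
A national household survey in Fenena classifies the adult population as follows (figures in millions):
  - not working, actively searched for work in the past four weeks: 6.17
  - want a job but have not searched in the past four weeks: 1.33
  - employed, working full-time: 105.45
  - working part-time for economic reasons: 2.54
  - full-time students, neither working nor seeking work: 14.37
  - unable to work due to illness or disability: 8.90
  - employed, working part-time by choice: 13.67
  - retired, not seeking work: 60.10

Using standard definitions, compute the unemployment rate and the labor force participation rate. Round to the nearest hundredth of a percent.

Unemployment rate ≈ 4.83%; labor force participation rate ≈ 60.15%.

Employed = 105.45 + 2.54 + 13.67 = 121.66 million (anyone who worked, including part-time for economic reasons, counts as employed).
Unemployed = 6.17 million.
Labor force = 121.66 + 6.17 = 127.83 million.
Not in labor force = 1.33 + 14.37 + 8.90 + 60.10 = 84.70 million (those not working and not actively searching are outside the labor force — including those who want a job but have given up searching).
Civilian working-age population = 127.83 + 84.70 = 212.53 million.
Unemployment rate = 6.17 / 127.83 = 4.83%.
Labor force participation rate = 127.83 / 212.53 = 60.15%.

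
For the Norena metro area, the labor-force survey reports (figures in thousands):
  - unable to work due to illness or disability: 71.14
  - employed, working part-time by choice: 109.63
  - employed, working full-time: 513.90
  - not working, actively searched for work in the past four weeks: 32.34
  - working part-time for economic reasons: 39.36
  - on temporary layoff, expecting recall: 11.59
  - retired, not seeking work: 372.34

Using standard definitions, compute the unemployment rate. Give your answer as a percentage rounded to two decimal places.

Unemployment rate ≈ 6.22%.

Employed = 109.63 + 513.90 + 39.36 = 662.89 thousand (anyone who worked, including part-time for economic reasons, counts as employed).
Unemployed = 32.34 + 11.59 = 43.93 thousand (jobless and actively searching, or on temporary layoff).
Labor force = 662.89 + 43.93 = 706.82 thousand.
Unemployment rate = 43.93 / 706.82 = 6.22%.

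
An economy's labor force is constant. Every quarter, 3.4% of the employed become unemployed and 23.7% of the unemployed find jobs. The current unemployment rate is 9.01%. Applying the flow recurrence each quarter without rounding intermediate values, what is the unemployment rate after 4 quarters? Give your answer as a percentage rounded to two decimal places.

Unemployment rate after four quarters ≈ 11.55%.

With a fixed labor force, u_{t+1} = u_t + s·(1−u_t) − f·u_t = u_t·(1−s−f) + s.
Here 1−s−f = 0.729 and s = 0.034.
u_1 = 0.090100 × 0.729 + 0.034 = 0.099683.
u_2 = 0.099683 × 0.729 + 0.034 = 0.106669.
u_3 = 0.106669 × 0.729 + 0.034 = 0.111762.
u_4 = 0.111762 × 0.729 + 0.034 = 0.115474.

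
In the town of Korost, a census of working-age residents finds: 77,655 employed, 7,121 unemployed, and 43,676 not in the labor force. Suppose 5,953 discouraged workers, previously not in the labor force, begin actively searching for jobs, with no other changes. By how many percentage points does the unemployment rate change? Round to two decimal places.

Initially, labor force = 77,655 + 7,121 = 84,776, so u = 7,121/84,776 = 8.40%.
After the change, unemployed and labor force both rise by 5,953 → E = 77,655, U = 13,074, labor force = 90,729.
New unemployment rate = 13,074 / 90,729 = 14.41%.
Change = 14.41% − 8.40% = +6.01 percentage points.

The unemployment rate changes by +6.01 percentage points.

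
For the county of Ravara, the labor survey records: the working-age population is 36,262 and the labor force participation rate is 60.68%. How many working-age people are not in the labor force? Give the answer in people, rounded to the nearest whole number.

Share not in the labor force = 1 − 0.6068 = 0.3932.
Not in labor force = 0.3932 × 36,262 ≈ 14,258.

About 14,258 are not in the labor force.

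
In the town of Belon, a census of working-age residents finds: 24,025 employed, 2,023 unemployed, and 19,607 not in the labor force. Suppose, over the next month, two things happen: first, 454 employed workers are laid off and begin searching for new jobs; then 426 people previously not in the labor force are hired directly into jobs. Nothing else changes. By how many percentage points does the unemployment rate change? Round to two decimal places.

The unemployment rate changes by +1.59 percentage points.

Initially, labor force = 24,025 + 2,023 = 26,048, so u = 2,023/26,048 = 7.77%.
After the first change, employed falls and unemployed rises by 454; labor force unchanged → E = 23,571, U = 2,477, labor force = 26,048.
After the second change, employed and labor force both rise by 426; unemployed unchanged → E = 23,997, U = 2,477, labor force = 26,474.
New unemployment rate = 2,477 / 26,474 = 9.36%.
Change = 9.36% − 7.77% = +1.59 percentage points.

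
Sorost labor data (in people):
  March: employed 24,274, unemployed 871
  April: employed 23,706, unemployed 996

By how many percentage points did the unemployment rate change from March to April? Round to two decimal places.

March: labor force = 24,274 + 871 = 25,145; u = 871/25,145 = 3.46%.
April: labor force = 23,706 + 996 = 24,702; u = 996/24,702 = 4.03%.
Change = 4.03% − 3.46% = +0.57 pp.

The unemployment rate changed by +0.57 percentage points.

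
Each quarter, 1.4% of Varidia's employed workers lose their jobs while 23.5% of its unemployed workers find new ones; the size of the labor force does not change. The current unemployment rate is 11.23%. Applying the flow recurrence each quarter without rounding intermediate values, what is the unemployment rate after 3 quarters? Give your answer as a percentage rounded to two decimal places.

Unemployment rate after three quarters ≈ 8.00%.

With a fixed labor force, u_{t+1} = u_t + s·(1−u_t) − f·u_t = u_t·(1−s−f) + s.
Here 1−s−f = 0.751 and s = 0.014.
u_1 = 0.112300 × 0.751 + 0.014 = 0.098337.
u_2 = 0.098337 × 0.751 + 0.014 = 0.087851.
u_3 = 0.087851 × 0.751 + 0.014 = 0.079976.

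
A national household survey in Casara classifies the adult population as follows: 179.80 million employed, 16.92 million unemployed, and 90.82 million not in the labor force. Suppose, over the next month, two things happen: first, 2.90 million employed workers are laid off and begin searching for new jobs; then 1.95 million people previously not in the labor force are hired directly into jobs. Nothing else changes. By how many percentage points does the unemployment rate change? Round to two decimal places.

The unemployment rate changes by +1.38 percentage points.

Initially, labor force = 179.80 + 16.92 = 196.72 million, so u = 16.92/196.72 = 8.60%.
After the first change, employed falls and unemployed rises by 2.90; labor force unchanged → E = 176.90, U = 19.82, labor force = 196.72 million.
After the second change, employed and labor force both rise by 1.95; unemployed unchanged → E = 178.85, U = 19.82, labor force = 198.67 million.
New unemployment rate = 19.82 / 198.67 = 9.98%.
Change = 9.98% − 8.60% = +1.38 percentage points.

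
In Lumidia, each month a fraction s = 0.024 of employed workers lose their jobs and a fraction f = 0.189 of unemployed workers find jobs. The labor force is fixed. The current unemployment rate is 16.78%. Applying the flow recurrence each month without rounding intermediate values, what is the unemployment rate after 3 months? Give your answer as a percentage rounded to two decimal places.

Unemployment rate after three months ≈ 13.95%.

With a fixed labor force, u_{t+1} = u_t + s·(1−u_t) − f·u_t = u_t·(1−s−f) + s.
Here 1−s−f = 0.787 and s = 0.024.
u_1 = 0.167800 × 0.787 + 0.024 = 0.156059.
u_2 = 0.156059 × 0.787 + 0.024 = 0.146818.
u_3 = 0.146818 × 0.787 + 0.024 = 0.139546.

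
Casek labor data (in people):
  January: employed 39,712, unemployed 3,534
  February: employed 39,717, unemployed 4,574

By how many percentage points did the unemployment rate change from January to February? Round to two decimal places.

January: labor force = 39,712 + 3,534 = 43,246; u = 3,534/43,246 = 8.17%.
February: labor force = 39,717 + 4,574 = 44,291; u = 4,574/44,291 = 10.33%.
Change = 10.33% − 8.17% = +2.16 pp.

The unemployment rate changed by +2.16 percentage points.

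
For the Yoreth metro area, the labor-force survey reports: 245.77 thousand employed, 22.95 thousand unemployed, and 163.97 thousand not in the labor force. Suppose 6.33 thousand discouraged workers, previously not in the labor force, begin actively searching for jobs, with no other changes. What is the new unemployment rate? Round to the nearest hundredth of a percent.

Initially, labor force = 245.77 + 22.95 = 268.72 thousand, so u = 22.95/268.72 = 8.54%.
After the change, unemployed and labor force both rise by 6.33 → E = 245.77, U = 29.28, labor force = 275.05 thousand.
New unemployment rate = 29.28 / 275.05 = 10.65%.

New unemployment rate ≈ 10.65%.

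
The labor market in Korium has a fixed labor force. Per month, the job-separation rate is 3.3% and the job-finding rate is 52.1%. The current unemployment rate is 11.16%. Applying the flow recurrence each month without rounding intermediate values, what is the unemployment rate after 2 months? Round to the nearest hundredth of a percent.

Unemployment rate after two months ≈ 6.99%.

With a fixed labor force, u_{t+1} = u_t + s·(1−u_t) − f·u_t = u_t·(1−s−f) + s.
Here 1−s−f = 0.446 and s = 0.033.
u_1 = 0.111600 × 0.446 + 0.033 = 0.082774.
u_2 = 0.082774 × 0.446 + 0.033 = 0.069917.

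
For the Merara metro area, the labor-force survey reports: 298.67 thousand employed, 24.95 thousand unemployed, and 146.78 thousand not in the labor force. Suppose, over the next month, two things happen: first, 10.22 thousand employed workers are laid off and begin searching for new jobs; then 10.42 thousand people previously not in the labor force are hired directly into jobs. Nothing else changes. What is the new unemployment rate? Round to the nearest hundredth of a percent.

Initially, labor force = 298.67 + 24.95 = 323.62 thousand, so u = 24.95/323.62 = 7.71%.
After the first change, employed falls and unemployed rises by 10.22; labor force unchanged → E = 288.45, U = 35.17, labor force = 323.62 thousand.
After the second change, employed and labor force both rise by 10.42; unemployed unchanged → E = 298.87, U = 35.17, labor force = 334.04 thousand.
New unemployment rate = 35.17 / 334.04 = 10.53%.

New unemployment rate ≈ 10.53%.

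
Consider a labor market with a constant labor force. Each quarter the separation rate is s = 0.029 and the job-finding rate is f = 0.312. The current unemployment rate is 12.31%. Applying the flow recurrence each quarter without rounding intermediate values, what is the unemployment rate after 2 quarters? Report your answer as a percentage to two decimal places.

Unemployment rate after two quarters ≈ 10.16%.

With a fixed labor force, u_{t+1} = u_t + s·(1−u_t) − f·u_t = u_t·(1−s−f) + s.
Here 1−s−f = 0.659 and s = 0.029.
u_1 = 0.123100 × 0.659 + 0.029 = 0.110123.
u_2 = 0.110123 × 0.659 + 0.029 = 0.101571.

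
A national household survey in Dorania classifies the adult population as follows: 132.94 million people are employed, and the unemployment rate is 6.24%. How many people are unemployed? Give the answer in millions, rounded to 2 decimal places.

About 8.85 million are unemployed.

Let U be the number unemployed. The labor force is E + U, and U/(E+U) = 0.0624.
So U = 0.0624 × 132.94 / (1 − 0.0624) = 8.2955 / 0.9376 ≈ 8.85 million.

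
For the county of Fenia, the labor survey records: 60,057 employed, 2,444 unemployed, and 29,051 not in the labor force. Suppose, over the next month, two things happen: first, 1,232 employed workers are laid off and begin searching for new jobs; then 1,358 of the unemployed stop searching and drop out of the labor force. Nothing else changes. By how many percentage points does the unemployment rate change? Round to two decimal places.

Initially, labor force = 60,057 + 2,444 = 62,501, so u = 2,444/62,501 = 3.91%.
After the first change, employed falls and unemployed rises by 1,232; labor force unchanged → E = 58,825, U = 3,676, labor force = 62,501.
After the second change, unemployed and labor force both fall by 1,358 → E = 58,825, U = 2,318, labor force = 61,143.
New unemployment rate = 2,318 / 61,143 = 3.79%.
Change = 3.79% − 3.91% = −0.12 percentage points.

The unemployment rate changes by −0.12 percentage points.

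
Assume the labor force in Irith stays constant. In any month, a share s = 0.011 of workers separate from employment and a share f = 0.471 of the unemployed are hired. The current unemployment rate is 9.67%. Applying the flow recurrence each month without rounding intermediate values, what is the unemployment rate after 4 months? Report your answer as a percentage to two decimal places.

With a fixed labor force, u_{t+1} = u_t + s·(1−u_t) − f·u_t = u_t·(1−s−f) + s.
Here 1−s−f = 0.518 and s = 0.011.
u_1 = 0.096700 × 0.518 + 0.011 = 0.061091.
u_2 = 0.061091 × 0.518 + 0.011 = 0.042645.
u_3 = 0.042645 × 0.518 + 0.011 = 0.033090.
u_4 = 0.033090 × 0.518 + 0.011 = 0.028141.

Unemployment rate after four months ≈ 2.81%.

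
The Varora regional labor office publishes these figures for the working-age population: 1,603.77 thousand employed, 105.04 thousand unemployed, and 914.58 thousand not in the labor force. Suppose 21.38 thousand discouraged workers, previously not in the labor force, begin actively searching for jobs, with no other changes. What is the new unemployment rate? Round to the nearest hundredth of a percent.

Initially, labor force = 1,603.77 + 105.04 = 1,708.81 thousand, so u = 105.04/1,708.81 = 6.15%.
After the change, unemployed and labor force both rise by 21.38 → E = 1,603.77, U = 126.42, labor force = 1,730.19 thousand.
New unemployment rate = 126.42 / 1,730.19 = 7.31%.

New unemployment rate ≈ 7.31%.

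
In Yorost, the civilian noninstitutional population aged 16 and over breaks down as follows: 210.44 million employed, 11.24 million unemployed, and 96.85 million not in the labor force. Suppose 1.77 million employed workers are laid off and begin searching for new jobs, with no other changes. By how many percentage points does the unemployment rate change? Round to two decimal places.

Initially, labor force = 210.44 + 11.24 = 221.68 million, so u = 11.24/221.68 = 5.07%.
After the change, employed falls and unemployed rises by 1.77; labor force unchanged → E = 208.67, U = 13.01, labor force = 221.68 million.
New unemployment rate = 13.01 / 221.68 = 5.87%.
Change = 5.87% − 5.07% = +0.80 percentage points.

The unemployment rate changes by +0.80 percentage points.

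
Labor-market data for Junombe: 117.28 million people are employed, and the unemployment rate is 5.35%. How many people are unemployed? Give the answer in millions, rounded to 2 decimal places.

Let U be the number unemployed. The labor force is E + U, and U/(E+U) = 0.0535.
So U = 0.0535 × 117.28 / (1 − 0.0535) = 6.2745 / 0.9465 ≈ 6.63 million.

About 6.63 million are unemployed.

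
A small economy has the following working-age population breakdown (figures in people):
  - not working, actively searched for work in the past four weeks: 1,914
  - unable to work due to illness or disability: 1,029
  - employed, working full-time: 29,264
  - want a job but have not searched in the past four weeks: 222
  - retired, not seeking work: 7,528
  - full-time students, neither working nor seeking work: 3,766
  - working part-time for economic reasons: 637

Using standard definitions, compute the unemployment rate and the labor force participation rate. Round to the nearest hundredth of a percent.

Employed = 29,264 + 637 = 29,901 (anyone who worked, including part-time for economic reasons, counts as employed).
Unemployed = 1,914.
Labor force = 29,901 + 1,914 = 31,815.
Not in labor force = 1,029 + 222 + 7,528 + 3,766 = 12,545 (those not working and not actively searching are outside the labor force — including those who want a job but have given up searching).
Civilian working-age population = 31,815 + 12,545 = 44,360.
Unemployment rate = 1,914 / 31,815 = 6.02%.
Labor force participation rate = 31,815 / 44,360 = 71.72%.

Unemployment rate ≈ 6.02%; labor force participation rate ≈ 71.72%.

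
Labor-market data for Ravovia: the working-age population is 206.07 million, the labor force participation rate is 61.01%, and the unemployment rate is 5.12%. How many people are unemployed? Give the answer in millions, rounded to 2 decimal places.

Labor force = 0.6101 × 206.07 = 125.72 million.
Unemployed = 0.0512 × 125.72 ≈ 6.44 million.

About 6.44 million are unemployed.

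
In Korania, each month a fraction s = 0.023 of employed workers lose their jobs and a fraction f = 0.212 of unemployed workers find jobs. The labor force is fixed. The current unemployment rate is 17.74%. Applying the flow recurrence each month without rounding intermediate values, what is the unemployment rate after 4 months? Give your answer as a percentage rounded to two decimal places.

With a fixed labor force, u_{t+1} = u_t + s·(1−u_t) − f·u_t = u_t·(1−s−f) + s.
Here 1−s−f = 0.765 and s = 0.023.
u_1 = 0.177400 × 0.765 + 0.023 = 0.158711.
u_2 = 0.158711 × 0.765 + 0.023 = 0.144414.
u_3 = 0.144414 × 0.765 + 0.023 = 0.133477.
u_4 = 0.133477 × 0.765 + 0.023 = 0.125110.

Unemployment rate after four months ≈ 12.51%.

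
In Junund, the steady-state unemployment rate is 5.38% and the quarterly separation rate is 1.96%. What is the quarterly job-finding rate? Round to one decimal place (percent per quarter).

From u* = s/(s+f): f = s·(1−u)/u.
f = 1.96 × (1 − 0.0538) / 0.0538 = 1.8546 / 0.0538 ≈ 34.5% per quarter.

Job-finding rate ≈ 34.5% per quarter.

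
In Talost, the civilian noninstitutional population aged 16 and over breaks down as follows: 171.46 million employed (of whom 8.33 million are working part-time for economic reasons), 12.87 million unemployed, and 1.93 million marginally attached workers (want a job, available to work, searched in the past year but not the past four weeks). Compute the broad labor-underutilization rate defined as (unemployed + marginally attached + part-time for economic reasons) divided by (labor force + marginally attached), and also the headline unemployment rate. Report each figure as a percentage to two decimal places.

Broad underutilization rate ≈ 12.42%; headline unemployment rate ≈ 6.98%.

Labor force = 171.46 + 12.87 = 184.33 million.
Numerator = 12.87 + 1.93 + 8.33 = 23.13 million.
Denominator = 184.33 + 1.93 = 186.26 million.
Broad rate = 23.13 / 186.26 = 12.42%.
Headline unemployment rate = 12.87 / 184.33 = 6.98%.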